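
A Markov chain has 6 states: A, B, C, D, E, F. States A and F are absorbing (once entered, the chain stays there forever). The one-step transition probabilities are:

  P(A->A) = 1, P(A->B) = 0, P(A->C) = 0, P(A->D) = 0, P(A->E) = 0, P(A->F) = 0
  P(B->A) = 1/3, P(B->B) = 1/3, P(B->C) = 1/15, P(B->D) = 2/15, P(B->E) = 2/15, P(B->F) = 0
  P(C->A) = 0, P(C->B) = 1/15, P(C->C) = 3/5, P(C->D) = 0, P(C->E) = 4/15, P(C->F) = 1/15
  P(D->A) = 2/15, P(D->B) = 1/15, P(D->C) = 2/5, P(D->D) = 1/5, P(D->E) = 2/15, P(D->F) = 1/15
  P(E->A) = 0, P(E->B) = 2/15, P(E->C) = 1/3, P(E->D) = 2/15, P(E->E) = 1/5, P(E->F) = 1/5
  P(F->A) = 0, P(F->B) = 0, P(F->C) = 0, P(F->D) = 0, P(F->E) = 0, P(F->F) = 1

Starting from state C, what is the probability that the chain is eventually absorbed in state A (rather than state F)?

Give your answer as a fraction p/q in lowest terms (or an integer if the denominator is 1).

Let a_i = P(absorbed in A | start in state i).
Boundary conditions: a_A = 1, a_F = 0.
For each transient state i, a_i = sum_j P(i->j) * a_j:
  a_B = 1/3*a_A + 1/3*a_B + 1/15*a_C + 2/15*a_D + 2/15*a_E + 0*a_F
  a_C = 0*a_A + 1/15*a_B + 3/5*a_C + 0*a_D + 4/15*a_E + 1/15*a_F
  a_D = 2/15*a_A + 1/15*a_B + 2/5*a_C + 1/5*a_D + 2/15*a_E + 1/15*a_F
  a_E = 0*a_A + 2/15*a_B + 1/3*a_C + 2/15*a_D + 1/5*a_E + 1/5*a_F

Substituting a_A = 1 and a_F = 0, rearrange to (I - Q) a = r where r[i] = P(i -> A):
  [2/3, -1/15, -2/15, -2/15] . (a_B, a_C, a_D, a_E) = 1/3
  [-1/15, 2/5, 0, -4/15] . (a_B, a_C, a_D, a_E) = 0
  [-1/15, -2/5, 4/5, -2/15] . (a_B, a_C, a_D, a_E) = 2/15
  [-2/15, -1/3, -2/15, 4/5] . (a_B, a_C, a_D, a_E) = 0

Solving yields:
  a_B = 379/551
  a_C = 367/1102
  a_D = 981/2204
  a_E = 19/58

Starting state is C, so the absorption probability is a_C = 367/1102.

Answer: 367/1102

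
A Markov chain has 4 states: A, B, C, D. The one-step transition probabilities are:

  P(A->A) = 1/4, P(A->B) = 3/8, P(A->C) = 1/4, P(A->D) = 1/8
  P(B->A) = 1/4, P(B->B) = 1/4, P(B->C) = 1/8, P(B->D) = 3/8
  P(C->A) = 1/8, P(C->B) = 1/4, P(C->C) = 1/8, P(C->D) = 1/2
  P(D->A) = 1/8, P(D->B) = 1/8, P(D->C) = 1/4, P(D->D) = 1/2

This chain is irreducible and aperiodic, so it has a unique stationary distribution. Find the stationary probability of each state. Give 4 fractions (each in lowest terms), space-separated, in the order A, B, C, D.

The stationary distribution satisfies pi = pi * P, i.e.:
  pi_A = 1/4*pi_A + 1/4*pi_B + 1/8*pi_C + 1/8*pi_D
  pi_B = 3/8*pi_A + 1/4*pi_B + 1/4*pi_C + 1/8*pi_D
  pi_C = 1/4*pi_A + 1/8*pi_B + 1/8*pi_C + 1/4*pi_D
  pi_D = 1/8*pi_A + 3/8*pi_B + 1/2*pi_C + 1/2*pi_D
with normalization: pi_A + pi_B + pi_C + pi_D = 1.

Using the first 3 balance equations plus normalization, the linear system A*pi = b is:
  [-3/4, 1/4, 1/8, 1/8] . pi = 0
  [3/8, -3/4, 1/4, 1/8] . pi = 0
  [1/4, 1/8, -7/8, 1/4] . pi = 0
  [1, 1, 1, 1] . pi = 1

Solving yields:
  pi_A = 15/86
  pi_B = 19/86
  pi_C = 17/86
  pi_D = 35/86

Verification (pi * P):
  15/86*1/4 + 19/86*1/4 + 17/86*1/8 + 35/86*1/8 = 15/86 = pi_A  (ok)
  15/86*3/8 + 19/86*1/4 + 17/86*1/4 + 35/86*1/8 = 19/86 = pi_B  (ok)
  15/86*1/4 + 19/86*1/8 + 17/86*1/8 + 35/86*1/4 = 17/86 = pi_C  (ok)
  15/86*1/8 + 19/86*3/8 + 17/86*1/2 + 35/86*1/2 = 35/86 = pi_D  (ok)

Answer: 15/86 19/86 17/86 35/86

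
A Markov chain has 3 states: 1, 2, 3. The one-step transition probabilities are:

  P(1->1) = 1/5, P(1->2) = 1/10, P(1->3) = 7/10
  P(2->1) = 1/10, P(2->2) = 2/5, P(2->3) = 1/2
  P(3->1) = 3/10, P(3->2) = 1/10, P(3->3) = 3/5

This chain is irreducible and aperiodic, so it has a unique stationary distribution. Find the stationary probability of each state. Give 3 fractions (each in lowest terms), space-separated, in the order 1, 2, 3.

Answer: 19/77 1/7 47/77

Derivation:
The stationary distribution satisfies pi = pi * P, i.e.:
  pi_1 = 1/5*pi_1 + 1/10*pi_2 + 3/10*pi_3
  pi_2 = 1/10*pi_1 + 2/5*pi_2 + 1/10*pi_3
  pi_3 = 7/10*pi_1 + 1/2*pi_2 + 3/5*pi_3
with normalization: pi_1 + pi_2 + pi_3 = 1.

Using the first 2 balance equations plus normalization, the linear system A*pi = b is:
  [-4/5, 1/10, 3/10] . pi = 0
  [1/10, -3/5, 1/10] . pi = 0
  [1, 1, 1] . pi = 1

Solving yields:
  pi_1 = 19/77
  pi_2 = 1/7
  pi_3 = 47/77

Verification (pi * P):
  19/77*1/5 + 1/7*1/10 + 47/77*3/10 = 19/77 = pi_1  (ok)
  19/77*1/10 + 1/7*2/5 + 47/77*1/10 = 1/7 = pi_2  (ok)
  19/77*7/10 + 1/7*1/2 + 47/77*3/5 = 47/77 = pi_3  (ok)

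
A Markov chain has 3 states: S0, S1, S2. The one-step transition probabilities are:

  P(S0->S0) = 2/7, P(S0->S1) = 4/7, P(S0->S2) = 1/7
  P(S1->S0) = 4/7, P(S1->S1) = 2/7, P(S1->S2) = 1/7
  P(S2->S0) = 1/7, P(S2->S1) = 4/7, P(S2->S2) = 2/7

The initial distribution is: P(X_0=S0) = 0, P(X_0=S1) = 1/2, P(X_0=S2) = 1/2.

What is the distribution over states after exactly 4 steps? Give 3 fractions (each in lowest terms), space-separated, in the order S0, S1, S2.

Answer: 1865/4802 1068/2401 801/4802

Derivation:
Propagating the distribution step by step (d_{t+1} = d_t * P):
d_0 = (S0=0, S1=1/2, S2=1/2)
  d_1[S0] = 0*2/7 + 1/2*4/7 + 1/2*1/7 = 5/14
  d_1[S1] = 0*4/7 + 1/2*2/7 + 1/2*4/7 = 3/7
  d_1[S2] = 0*1/7 + 1/2*1/7 + 1/2*2/7 = 3/14
d_1 = (S0=5/14, S1=3/7, S2=3/14)
  d_2[S0] = 5/14*2/7 + 3/7*4/7 + 3/14*1/7 = 37/98
  d_2[S1] = 5/14*4/7 + 3/7*2/7 + 3/14*4/7 = 22/49
  d_2[S2] = 5/14*1/7 + 3/7*1/7 + 3/14*2/7 = 17/98
d_2 = (S0=37/98, S1=22/49, S2=17/98)
  d_3[S0] = 37/98*2/7 + 22/49*4/7 + 17/98*1/7 = 267/686
  d_3[S1] = 37/98*4/7 + 22/49*2/7 + 17/98*4/7 = 152/343
  d_3[S2] = 37/98*1/7 + 22/49*1/7 + 17/98*2/7 = 115/686
d_3 = (S0=267/686, S1=152/343, S2=115/686)
  d_4[S0] = 267/686*2/7 + 152/343*4/7 + 115/686*1/7 = 1865/4802
  d_4[S1] = 267/686*4/7 + 152/343*2/7 + 115/686*4/7 = 1068/2401
  d_4[S2] = 267/686*1/7 + 152/343*1/7 + 115/686*2/7 = 801/4802
d_4 = (S0=1865/4802, S1=1068/2401, S2=801/4802)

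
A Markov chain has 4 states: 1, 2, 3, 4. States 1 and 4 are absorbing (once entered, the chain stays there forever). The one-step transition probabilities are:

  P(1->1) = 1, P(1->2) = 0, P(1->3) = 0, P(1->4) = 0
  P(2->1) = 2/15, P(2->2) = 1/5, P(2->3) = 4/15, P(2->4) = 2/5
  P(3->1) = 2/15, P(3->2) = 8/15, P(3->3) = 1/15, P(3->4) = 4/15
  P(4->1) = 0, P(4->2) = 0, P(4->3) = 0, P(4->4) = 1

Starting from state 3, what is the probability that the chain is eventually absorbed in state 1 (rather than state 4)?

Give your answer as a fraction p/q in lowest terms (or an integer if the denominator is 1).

Answer: 5/17

Derivation:
Let a_i = P(absorbed in 1 | start in state i).
Boundary conditions: a_1 = 1, a_4 = 0.
For each transient state i, a_i = sum_j P(i->j) * a_j:
  a_2 = 2/15*a_1 + 1/5*a_2 + 4/15*a_3 + 2/5*a_4
  a_3 = 2/15*a_1 + 8/15*a_2 + 1/15*a_3 + 4/15*a_4

Substituting a_1 = 1 and a_4 = 0, rearrange to (I - Q) a = r where r[i] = P(i -> 1):
  [4/5, -4/15] . (a_2, a_3) = 2/15
  [-8/15, 14/15] . (a_2, a_3) = 2/15

Solving yields:
  a_2 = 9/34
  a_3 = 5/17

Starting state is 3, so the absorption probability is a_3 = 5/17.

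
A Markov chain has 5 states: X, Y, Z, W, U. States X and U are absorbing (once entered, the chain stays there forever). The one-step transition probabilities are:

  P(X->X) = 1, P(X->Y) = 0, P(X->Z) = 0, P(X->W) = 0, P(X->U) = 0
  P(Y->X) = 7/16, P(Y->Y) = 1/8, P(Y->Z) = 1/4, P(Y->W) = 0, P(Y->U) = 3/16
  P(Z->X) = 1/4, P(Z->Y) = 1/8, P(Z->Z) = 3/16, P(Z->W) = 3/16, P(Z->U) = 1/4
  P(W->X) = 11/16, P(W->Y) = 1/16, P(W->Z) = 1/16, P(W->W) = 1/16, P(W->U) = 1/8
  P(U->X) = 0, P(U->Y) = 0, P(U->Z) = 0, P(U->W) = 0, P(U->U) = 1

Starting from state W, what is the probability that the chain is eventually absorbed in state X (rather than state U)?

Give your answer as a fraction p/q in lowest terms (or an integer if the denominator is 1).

Let a_i = P(absorbed in X | start in state i).
Boundary conditions: a_X = 1, a_U = 0.
For each transient state i, a_i = sum_j P(i->j) * a_j:
  a_Y = 7/16*a_X + 1/8*a_Y + 1/4*a_Z + 0*a_W + 3/16*a_U
  a_Z = 1/4*a_X + 1/8*a_Y + 3/16*a_Z + 3/16*a_W + 1/4*a_U
  a_W = 11/16*a_X + 1/16*a_Y + 1/16*a_Z + 1/16*a_W + 1/8*a_U

Substituting a_X = 1 and a_U = 0, rearrange to (I - Q) a = r where r[i] = P(i -> X):
  [7/8, -1/4, 0] . (a_Y, a_Z, a_W) = 7/16
  [-1/8, 13/16, -3/16] . (a_Y, a_Z, a_W) = 1/4
  [-1/16, -1/16, 15/16] . (a_Y, a_Z, a_W) = 11/16

Solving yields:
  a_Y = 143/213
  a_Z = 511/852
  a_W = 697/852

Starting state is W, so the absorption probability is a_W = 697/852.

Answer: 697/852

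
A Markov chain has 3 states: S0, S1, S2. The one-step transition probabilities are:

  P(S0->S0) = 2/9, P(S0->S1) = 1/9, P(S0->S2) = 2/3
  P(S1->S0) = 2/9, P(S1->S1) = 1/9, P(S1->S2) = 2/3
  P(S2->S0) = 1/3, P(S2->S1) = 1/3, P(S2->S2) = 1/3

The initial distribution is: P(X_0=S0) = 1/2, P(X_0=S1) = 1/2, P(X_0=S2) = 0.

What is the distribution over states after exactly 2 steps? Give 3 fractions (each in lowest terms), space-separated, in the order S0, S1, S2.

Answer: 8/27 7/27 4/9

Derivation:
Propagating the distribution step by step (d_{t+1} = d_t * P):
d_0 = (S0=1/2, S1=1/2, S2=0)
  d_1[S0] = 1/2*2/9 + 1/2*2/9 + 0*1/3 = 2/9
  d_1[S1] = 1/2*1/9 + 1/2*1/9 + 0*1/3 = 1/9
  d_1[S2] = 1/2*2/3 + 1/2*2/3 + 0*1/3 = 2/3
d_1 = (S0=2/9, S1=1/9, S2=2/3)
  d_2[S0] = 2/9*2/9 + 1/9*2/9 + 2/3*1/3 = 8/27
  d_2[S1] = 2/9*1/9 + 1/9*1/9 + 2/3*1/3 = 7/27
  d_2[S2] = 2/9*2/3 + 1/9*2/3 + 2/3*1/3 = 4/9
d_2 = (S0=8/27, S1=7/27, S2=4/9)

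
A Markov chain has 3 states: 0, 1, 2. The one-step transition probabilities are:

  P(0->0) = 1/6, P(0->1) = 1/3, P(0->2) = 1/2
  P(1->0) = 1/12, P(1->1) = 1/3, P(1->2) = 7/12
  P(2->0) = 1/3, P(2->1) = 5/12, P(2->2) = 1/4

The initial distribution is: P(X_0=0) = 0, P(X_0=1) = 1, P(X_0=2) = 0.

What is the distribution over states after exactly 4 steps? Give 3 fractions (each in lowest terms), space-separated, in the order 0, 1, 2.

Answer: 4333/20736 3833/10368 8737/20736

Derivation:
Propagating the distribution step by step (d_{t+1} = d_t * P):
d_0 = (0=0, 1=1, 2=0)
  d_1[0] = 0*1/6 + 1*1/12 + 0*1/3 = 1/12
  d_1[1] = 0*1/3 + 1*1/3 + 0*5/12 = 1/3
  d_1[2] = 0*1/2 + 1*7/12 + 0*1/4 = 7/12
d_1 = (0=1/12, 1=1/3, 2=7/12)
  d_2[0] = 1/12*1/6 + 1/3*1/12 + 7/12*1/3 = 17/72
  d_2[1] = 1/12*1/3 + 1/3*1/3 + 7/12*5/12 = 55/144
  d_2[2] = 1/12*1/2 + 1/3*7/12 + 7/12*1/4 = 55/144
d_2 = (0=17/72, 1=55/144, 2=55/144)
  d_3[0] = 17/72*1/6 + 55/144*1/12 + 55/144*1/3 = 343/1728
  d_3[1] = 17/72*1/3 + 55/144*1/3 + 55/144*5/12 = 631/1728
  d_3[2] = 17/72*1/2 + 55/144*7/12 + 55/144*1/4 = 377/864
d_3 = (0=343/1728, 1=631/1728, 2=377/864)
  d_4[0] = 343/1728*1/6 + 631/1728*1/12 + 377/864*1/3 = 4333/20736
  d_4[1] = 343/1728*1/3 + 631/1728*1/3 + 377/864*5/12 = 3833/10368
  d_4[2] = 343/1728*1/2 + 631/1728*7/12 + 377/864*1/4 = 8737/20736
d_4 = (0=4333/20736, 1=3833/10368, 2=8737/20736)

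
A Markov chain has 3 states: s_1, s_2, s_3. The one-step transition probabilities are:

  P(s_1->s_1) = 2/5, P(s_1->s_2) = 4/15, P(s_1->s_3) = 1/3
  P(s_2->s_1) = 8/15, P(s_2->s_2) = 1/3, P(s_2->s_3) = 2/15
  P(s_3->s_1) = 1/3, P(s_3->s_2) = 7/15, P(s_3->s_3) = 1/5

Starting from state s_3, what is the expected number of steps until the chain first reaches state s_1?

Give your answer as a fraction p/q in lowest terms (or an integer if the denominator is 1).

Answer: 255/106

Derivation:
Let h_i = expected steps to first reach s_1 from state i.
Boundary: h_s_1 = 0.
First-step equations for the other states:
  h_s_2 = 1 + 8/15*h_s_1 + 1/3*h_s_2 + 2/15*h_s_3
  h_s_3 = 1 + 1/3*h_s_1 + 7/15*h_s_2 + 1/5*h_s_3

Substituting h_s_1 = 0 and rearranging gives the linear system (I - Q) h = 1:
  [2/3, -2/15] . (h_s_2, h_s_3) = 1
  [-7/15, 4/5] . (h_s_2, h_s_3) = 1

Solving yields:
  h_s_2 = 105/53
  h_s_3 = 255/106

Starting state is s_3, so the expected hitting time is h_s_3 = 255/106.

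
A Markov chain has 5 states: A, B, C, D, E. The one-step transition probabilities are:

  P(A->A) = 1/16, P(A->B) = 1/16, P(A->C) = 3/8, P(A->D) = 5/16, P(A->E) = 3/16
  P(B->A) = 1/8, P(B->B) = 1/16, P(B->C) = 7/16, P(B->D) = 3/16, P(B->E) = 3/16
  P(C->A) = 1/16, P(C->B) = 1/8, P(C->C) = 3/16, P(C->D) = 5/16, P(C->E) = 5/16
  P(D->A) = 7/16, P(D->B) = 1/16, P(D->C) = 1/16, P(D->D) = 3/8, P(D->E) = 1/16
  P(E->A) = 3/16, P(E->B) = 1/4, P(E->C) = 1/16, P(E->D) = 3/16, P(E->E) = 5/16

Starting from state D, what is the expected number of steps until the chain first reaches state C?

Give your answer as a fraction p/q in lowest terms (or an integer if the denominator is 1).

Let h_i = expected steps to first reach C from state i.
Boundary: h_C = 0.
First-step equations for the other states:
  h_A = 1 + 1/16*h_A + 1/16*h_B + 3/8*h_C + 5/16*h_D + 3/16*h_E
  h_B = 1 + 1/8*h_A + 1/16*h_B + 7/16*h_C + 3/16*h_D + 3/16*h_E
  h_D = 1 + 7/16*h_A + 1/16*h_B + 1/16*h_C + 3/8*h_D + 1/16*h_E
  h_E = 1 + 3/16*h_A + 1/4*h_B + 1/16*h_C + 3/16*h_D + 5/16*h_E

Substituting h_C = 0 and rearranging gives the linear system (I - Q) h = 1:
  [15/16, -1/16, -5/16, -3/16] . (h_A, h_B, h_D, h_E) = 1
  [-1/8, 15/16, -3/16, -3/16] . (h_A, h_B, h_D, h_E) = 1
  [-7/16, -1/16, 5/8, -1/16] . (h_A, h_B, h_D, h_E) = 1
  [-3/16, -1/4, -3/16, 11/16] . (h_A, h_B, h_D, h_E) = 1

Solving yields:
  h_A = 52544/12305
  h_B = 47328/12305
  h_D = 13600/2461
  h_E = 67984/12305

Starting state is D, so the expected hitting time is h_D = 13600/2461.

Answer: 13600/2461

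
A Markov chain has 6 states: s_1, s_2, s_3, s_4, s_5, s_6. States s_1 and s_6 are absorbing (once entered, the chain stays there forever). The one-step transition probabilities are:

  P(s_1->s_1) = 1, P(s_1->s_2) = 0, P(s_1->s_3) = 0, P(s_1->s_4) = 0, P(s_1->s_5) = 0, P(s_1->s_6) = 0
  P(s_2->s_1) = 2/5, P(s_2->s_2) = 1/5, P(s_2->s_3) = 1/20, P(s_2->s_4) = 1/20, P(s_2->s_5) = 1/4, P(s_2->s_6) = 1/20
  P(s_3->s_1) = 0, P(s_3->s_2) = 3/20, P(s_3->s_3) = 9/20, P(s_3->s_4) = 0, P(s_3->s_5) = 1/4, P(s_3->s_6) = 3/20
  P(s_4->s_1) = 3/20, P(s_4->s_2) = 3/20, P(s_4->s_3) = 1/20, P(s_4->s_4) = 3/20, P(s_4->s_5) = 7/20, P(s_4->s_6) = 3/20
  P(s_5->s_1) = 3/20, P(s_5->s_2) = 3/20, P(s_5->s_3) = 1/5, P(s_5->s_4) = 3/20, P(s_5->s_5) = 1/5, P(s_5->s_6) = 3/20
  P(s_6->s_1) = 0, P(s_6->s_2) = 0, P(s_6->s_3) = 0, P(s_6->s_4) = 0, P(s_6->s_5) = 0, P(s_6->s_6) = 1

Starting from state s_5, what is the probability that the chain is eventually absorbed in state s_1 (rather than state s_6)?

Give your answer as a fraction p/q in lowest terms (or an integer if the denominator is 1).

Let a_i = P(absorbed in s_1 | start in state i).
Boundary conditions: a_s_1 = 1, a_s_6 = 0.
For each transient state i, a_i = sum_j P(i->j) * a_j:
  a_s_2 = 2/5*a_s_1 + 1/5*a_s_2 + 1/20*a_s_3 + 1/20*a_s_4 + 1/4*a_s_5 + 1/20*a_s_6
  a_s_3 = 0*a_s_1 + 3/20*a_s_2 + 9/20*a_s_3 + 0*a_s_4 + 1/4*a_s_5 + 3/20*a_s_6
  a_s_4 = 3/20*a_s_1 + 3/20*a_s_2 + 1/20*a_s_3 + 3/20*a_s_4 + 7/20*a_s_5 + 3/20*a_s_6
  a_s_5 = 3/20*a_s_1 + 3/20*a_s_2 + 1/5*a_s_3 + 3/20*a_s_4 + 1/5*a_s_5 + 3/20*a_s_6

Substituting a_s_1 = 1 and a_s_6 = 0, rearrange to (I - Q) a = r where r[i] = P(i -> s_1):
  [4/5, -1/20, -1/20, -1/4] . (a_s_2, a_s_3, a_s_4, a_s_5) = 2/5
  [-3/20, 11/20, 0, -1/4] . (a_s_2, a_s_3, a_s_4, a_s_5) = 0
  [-3/20, -1/20, 17/20, -7/20] . (a_s_2, a_s_3, a_s_4, a_s_5) = 3/20
  [-3/20, -1/5, -3/20, 4/5] . (a_s_2, a_s_3, a_s_4, a_s_5) = 3/20

Solving yields:
  a_s_2 = 231/316
  a_s_3 = 281/632
  a_s_4 = 175/316
  a_s_5 = 341/632

Starting state is s_5, so the absorption probability is a_s_5 = 341/632.

Answer: 341/632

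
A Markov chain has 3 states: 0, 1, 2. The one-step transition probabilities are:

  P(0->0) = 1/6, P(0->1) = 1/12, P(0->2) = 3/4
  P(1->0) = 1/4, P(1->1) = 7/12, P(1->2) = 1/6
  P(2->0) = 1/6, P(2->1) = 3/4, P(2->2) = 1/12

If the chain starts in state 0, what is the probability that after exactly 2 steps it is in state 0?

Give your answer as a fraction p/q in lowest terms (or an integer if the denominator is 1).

Answer: 25/144

Derivation:
Computing P^2 by repeated multiplication:
P^1 =
  0: [1/6, 1/12, 3/4]
  1: [1/4, 7/12, 1/6]
  2: [1/6, 3/4, 1/12]
P^2 =
  0: [25/144, 5/8, 29/144]
  1: [31/144, 35/72, 43/144]
  2: [11/48, 37/72, 37/144]

(P^2)[0 -> 0] = 25/144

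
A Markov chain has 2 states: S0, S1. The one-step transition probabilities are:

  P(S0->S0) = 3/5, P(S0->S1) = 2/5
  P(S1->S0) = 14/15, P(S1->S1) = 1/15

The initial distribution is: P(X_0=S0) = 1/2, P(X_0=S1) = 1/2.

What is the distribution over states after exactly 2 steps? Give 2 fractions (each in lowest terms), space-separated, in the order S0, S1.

Answer: 61/90 29/90

Derivation:
Propagating the distribution step by step (d_{t+1} = d_t * P):
d_0 = (S0=1/2, S1=1/2)
  d_1[S0] = 1/2*3/5 + 1/2*14/15 = 23/30
  d_1[S1] = 1/2*2/5 + 1/2*1/15 = 7/30
d_1 = (S0=23/30, S1=7/30)
  d_2[S0] = 23/30*3/5 + 7/30*14/15 = 61/90
  d_2[S1] = 23/30*2/5 + 7/30*1/15 = 29/90
d_2 = (S0=61/90, S1=29/90)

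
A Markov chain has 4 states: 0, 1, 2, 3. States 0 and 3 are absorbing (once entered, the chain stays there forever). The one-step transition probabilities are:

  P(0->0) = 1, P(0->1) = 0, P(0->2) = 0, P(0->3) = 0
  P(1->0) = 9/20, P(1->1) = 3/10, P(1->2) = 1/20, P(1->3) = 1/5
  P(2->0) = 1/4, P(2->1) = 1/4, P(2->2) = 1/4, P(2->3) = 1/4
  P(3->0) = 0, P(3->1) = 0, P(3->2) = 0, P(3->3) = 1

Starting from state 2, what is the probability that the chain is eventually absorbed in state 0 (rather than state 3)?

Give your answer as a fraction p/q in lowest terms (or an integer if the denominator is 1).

Let a_i = P(absorbed in 0 | start in state i).
Boundary conditions: a_0 = 1, a_3 = 0.
For each transient state i, a_i = sum_j P(i->j) * a_j:
  a_1 = 9/20*a_0 + 3/10*a_1 + 1/20*a_2 + 1/5*a_3
  a_2 = 1/4*a_0 + 1/4*a_1 + 1/4*a_2 + 1/4*a_3

Substituting a_0 = 1 and a_3 = 0, rearrange to (I - Q) a = r where r[i] = P(i -> 0):
  [7/10, -1/20] . (a_1, a_2) = 9/20
  [-1/4, 3/4] . (a_1, a_2) = 1/4

Solving yields:
  a_1 = 28/41
  a_2 = 23/41

Starting state is 2, so the absorption probability is a_2 = 23/41.

Answer: 23/41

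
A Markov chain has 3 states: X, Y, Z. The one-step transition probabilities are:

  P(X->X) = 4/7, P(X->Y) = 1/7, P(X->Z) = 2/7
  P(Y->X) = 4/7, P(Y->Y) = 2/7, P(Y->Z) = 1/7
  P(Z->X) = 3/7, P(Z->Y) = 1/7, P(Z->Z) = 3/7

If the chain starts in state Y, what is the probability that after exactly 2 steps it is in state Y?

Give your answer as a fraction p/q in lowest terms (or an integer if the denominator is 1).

Answer: 9/49

Derivation:
Computing P^2 by repeated multiplication:
P^1 =
  X: [4/7, 1/7, 2/7]
  Y: [4/7, 2/7, 1/7]
  Z: [3/7, 1/7, 3/7]
P^2 =
  X: [26/49, 8/49, 15/49]
  Y: [27/49, 9/49, 13/49]
  Z: [25/49, 8/49, 16/49]

(P^2)[Y -> Y] = 9/49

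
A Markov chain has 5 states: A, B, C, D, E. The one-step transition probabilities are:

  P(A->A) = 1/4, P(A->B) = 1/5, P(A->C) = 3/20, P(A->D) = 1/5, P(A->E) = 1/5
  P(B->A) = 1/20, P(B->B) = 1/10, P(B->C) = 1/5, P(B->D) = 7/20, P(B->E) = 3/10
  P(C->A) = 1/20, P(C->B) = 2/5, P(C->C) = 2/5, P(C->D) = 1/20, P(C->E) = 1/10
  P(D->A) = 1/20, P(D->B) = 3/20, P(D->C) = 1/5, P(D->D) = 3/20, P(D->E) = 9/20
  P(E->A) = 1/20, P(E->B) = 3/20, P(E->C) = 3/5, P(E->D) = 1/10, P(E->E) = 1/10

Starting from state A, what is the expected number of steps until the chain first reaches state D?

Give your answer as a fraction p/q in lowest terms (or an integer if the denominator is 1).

Let h_i = expected steps to first reach D from state i.
Boundary: h_D = 0.
First-step equations for the other states:
  h_A = 1 + 1/4*h_A + 1/5*h_B + 3/20*h_C + 1/5*h_D + 1/5*h_E
  h_B = 1 + 1/20*h_A + 1/10*h_B + 1/5*h_C + 7/20*h_D + 3/10*h_E
  h_C = 1 + 1/20*h_A + 2/5*h_B + 2/5*h_C + 1/20*h_D + 1/10*h_E
  h_E = 1 + 1/20*h_A + 3/20*h_B + 3/5*h_C + 1/10*h_D + 1/10*h_E

Substituting h_D = 0 and rearranging gives the linear system (I - Q) h = 1:
  [3/4, -1/5, -3/20, -1/5] . (h_A, h_B, h_C, h_E) = 1
  [-1/20, 9/10, -1/5, -3/10] . (h_A, h_B, h_C, h_E) = 1
  [-1/20, -2/5, 3/5, -1/10] . (h_A, h_B, h_C, h_E) = 1
  [-1/20, -3/20, -3/5, 9/10] . (h_A, h_B, h_C, h_E) = 1

Solving yields:
  h_A = 2508/425
  h_B = 6656/1275
  h_C = 576/85
  h_E = 512/75

Starting state is A, so the expected hitting time is h_A = 2508/425.

Answer: 2508/425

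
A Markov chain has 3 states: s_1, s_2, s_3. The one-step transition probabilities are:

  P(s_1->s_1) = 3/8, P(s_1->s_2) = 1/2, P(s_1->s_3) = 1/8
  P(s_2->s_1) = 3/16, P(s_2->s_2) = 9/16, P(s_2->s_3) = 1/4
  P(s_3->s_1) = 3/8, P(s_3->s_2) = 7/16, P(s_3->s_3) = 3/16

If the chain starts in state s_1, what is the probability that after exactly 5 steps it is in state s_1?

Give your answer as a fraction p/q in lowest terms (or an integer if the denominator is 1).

Computing P^5 by repeated multiplication:
P^1 =
  s_1: [3/8, 1/2, 1/8]
  s_2: [3/16, 9/16, 1/4]
  s_3: [3/8, 7/16, 3/16]
P^2 =
  s_1: [9/32, 67/128, 25/128]
  s_2: [69/256, 133/256, 27/128]
  s_3: [75/256, 33/64, 49/256]
P^3 =
  s_1: [567/2048, 533/1024, 415/2048]
  s_2: [1137/4096, 2127/4096, 13/64]
  s_3: [285/1024, 2131/4096, 825/4096]
P^4 =
  s_1: [4545/16384, 17035/32768, 6643/32768]
  s_2: [18195/65536, 34063/65536, 6639/32768]
  s_3: [18183/65536, 17037/32768, 13279/65536]
P^5 =
  s_1: [145503/524288, 34067/65536, 106249/524288]
  s_2: [291027/1048576, 545073/1048576, 53119/262144]
  s_3: [145497/524288, 545083/1048576, 212499/1048576]

(P^5)[s_1 -> s_1] = 145503/524288

Answer: 145503/524288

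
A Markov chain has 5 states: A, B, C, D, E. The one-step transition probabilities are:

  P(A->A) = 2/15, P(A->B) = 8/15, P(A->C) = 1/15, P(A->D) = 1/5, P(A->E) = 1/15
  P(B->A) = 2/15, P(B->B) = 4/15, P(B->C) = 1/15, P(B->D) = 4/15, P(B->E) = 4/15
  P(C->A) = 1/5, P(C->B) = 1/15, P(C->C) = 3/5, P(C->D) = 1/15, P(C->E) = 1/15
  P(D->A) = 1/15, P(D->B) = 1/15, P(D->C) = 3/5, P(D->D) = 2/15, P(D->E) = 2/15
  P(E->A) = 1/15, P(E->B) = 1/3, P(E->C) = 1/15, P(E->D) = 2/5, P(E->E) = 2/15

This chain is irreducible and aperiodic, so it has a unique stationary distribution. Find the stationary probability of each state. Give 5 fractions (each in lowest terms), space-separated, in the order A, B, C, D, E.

Answer: 5065/37237 7651/37237 13011/37237 6730/37237 4780/37237

Derivation:
The stationary distribution satisfies pi = pi * P, i.e.:
  pi_A = 2/15*pi_A + 2/15*pi_B + 1/5*pi_C + 1/15*pi_D + 1/15*pi_E
  pi_B = 8/15*pi_A + 4/15*pi_B + 1/15*pi_C + 1/15*pi_D + 1/3*pi_E
  pi_C = 1/15*pi_A + 1/15*pi_B + 3/5*pi_C + 3/5*pi_D + 1/15*pi_E
  pi_D = 1/5*pi_A + 4/15*pi_B + 1/15*pi_C + 2/15*pi_D + 2/5*pi_E
  pi_E = 1/15*pi_A + 4/15*pi_B + 1/15*pi_C + 2/15*pi_D + 2/15*pi_E
with normalization: pi_A + pi_B + pi_C + pi_D + pi_E = 1.

Using the first 4 balance equations plus normalization, the linear system A*pi = b is:
  [-13/15, 2/15, 1/5, 1/15, 1/15] . pi = 0
  [8/15, -11/15, 1/15, 1/15, 1/3] . pi = 0
  [1/15, 1/15, -2/5, 3/5, 1/15] . pi = 0
  [1/5, 4/15, 1/15, -13/15, 2/5] . pi = 0
  [1, 1, 1, 1, 1] . pi = 1

Solving yields:
  pi_A = 5065/37237
  pi_B = 7651/37237
  pi_C = 13011/37237
  pi_D = 6730/37237
  pi_E = 4780/37237

Verification (pi * P):
  5065/37237*2/15 + 7651/37237*2/15 + 13011/37237*1/5 + 6730/37237*1/15 + 4780/37237*1/15 = 5065/37237 = pi_A  (ok)
  5065/37237*8/15 + 7651/37237*4/15 + 13011/37237*1/15 + 6730/37237*1/15 + 4780/37237*1/3 = 7651/37237 = pi_B  (ok)
  5065/37237*1/15 + 7651/37237*1/15 + 13011/37237*3/5 + 6730/37237*3/5 + 4780/37237*1/15 = 13011/37237 = pi_C  (ok)
  5065/37237*1/5 + 7651/37237*4/15 + 13011/37237*1/15 + 6730/37237*2/15 + 4780/37237*2/5 = 6730/37237 = pi_D  (ok)
  5065/37237*1/15 + 7651/37237*4/15 + 13011/37237*1/15 + 6730/37237*2/15 + 4780/37237*2/15 = 4780/37237 = pi_E  (ok)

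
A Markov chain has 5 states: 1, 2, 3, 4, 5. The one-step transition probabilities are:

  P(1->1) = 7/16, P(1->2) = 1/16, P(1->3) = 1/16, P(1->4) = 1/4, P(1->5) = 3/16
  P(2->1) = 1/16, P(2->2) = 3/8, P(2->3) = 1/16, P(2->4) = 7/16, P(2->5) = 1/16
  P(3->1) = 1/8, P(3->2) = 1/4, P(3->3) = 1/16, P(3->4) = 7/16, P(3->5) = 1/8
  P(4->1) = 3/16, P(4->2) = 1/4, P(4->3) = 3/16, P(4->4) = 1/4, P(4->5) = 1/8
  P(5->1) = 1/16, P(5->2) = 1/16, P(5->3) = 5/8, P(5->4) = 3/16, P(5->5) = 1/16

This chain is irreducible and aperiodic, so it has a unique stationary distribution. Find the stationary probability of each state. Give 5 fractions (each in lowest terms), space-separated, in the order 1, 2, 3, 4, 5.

The stationary distribution satisfies pi = pi * P, i.e.:
  pi_1 = 7/16*pi_1 + 1/16*pi_2 + 1/8*pi_3 + 3/16*pi_4 + 1/16*pi_5
  pi_2 = 1/16*pi_1 + 3/8*pi_2 + 1/4*pi_3 + 1/4*pi_4 + 1/16*pi_5
  pi_3 = 1/16*pi_1 + 1/16*pi_2 + 1/16*pi_3 + 3/16*pi_4 + 5/8*pi_5
  pi_4 = 1/4*pi_1 + 7/16*pi_2 + 7/16*pi_3 + 1/4*pi_4 + 3/16*pi_5
  pi_5 = 3/16*pi_1 + 1/16*pi_2 + 1/8*pi_3 + 1/8*pi_4 + 1/16*pi_5
with normalization: pi_1 + pi_2 + pi_3 + pi_4 + pi_5 = 1.

Using the first 4 balance equations plus normalization, the linear system A*pi = b is:
  [-9/16, 1/16, 1/8, 3/16, 1/16] . pi = 0
  [1/16, -5/8, 1/4, 1/4, 1/16] . pi = 0
  [1/16, 1/16, -15/16, 3/16, 5/8] . pi = 0
  [1/4, 7/16, 7/16, -3/4, 3/16] . pi = 0
  [1, 1, 1, 1, 1] . pi = 1

Solving yields:
  pi_1 = 1769/9837
  pi_2 = 1216/5465
  pi_3 = 8201/49185
  pi_4 = 15532/49185
  pi_5 = 5663/49185

Verification (pi * P):
  1769/9837*7/16 + 1216/5465*1/16 + 8201/49185*1/8 + 15532/49185*3/16 + 5663/49185*1/16 = 1769/9837 = pi_1  (ok)
  1769/9837*1/16 + 1216/5465*3/8 + 8201/49185*1/4 + 15532/49185*1/4 + 5663/49185*1/16 = 1216/5465 = pi_2  (ok)
  1769/9837*1/16 + 1216/5465*1/16 + 8201/49185*1/16 + 15532/49185*3/16 + 5663/49185*5/8 = 8201/49185 = pi_3  (ok)
  1769/9837*1/4 + 1216/5465*7/16 + 8201/49185*7/16 + 15532/49185*1/4 + 5663/49185*3/16 = 15532/49185 = pi_4  (ok)
  1769/9837*3/16 + 1216/5465*1/16 + 8201/49185*1/8 + 15532/49185*1/8 + 5663/49185*1/16 = 5663/49185 = pi_5  (ok)

Answer: 1769/9837 1216/5465 8201/49185 15532/49185 5663/49185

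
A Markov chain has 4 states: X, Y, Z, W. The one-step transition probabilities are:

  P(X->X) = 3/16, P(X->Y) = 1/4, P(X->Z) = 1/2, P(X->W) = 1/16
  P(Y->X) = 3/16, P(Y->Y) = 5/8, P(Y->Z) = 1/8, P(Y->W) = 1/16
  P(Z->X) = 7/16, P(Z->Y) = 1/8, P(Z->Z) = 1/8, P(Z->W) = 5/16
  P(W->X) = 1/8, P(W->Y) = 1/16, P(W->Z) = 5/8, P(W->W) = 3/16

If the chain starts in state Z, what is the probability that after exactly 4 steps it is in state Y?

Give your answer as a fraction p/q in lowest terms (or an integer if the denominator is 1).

Computing P^4 by repeated multiplication:
P^1 =
  X: [3/16, 1/4, 1/2, 1/16]
  Y: [3/16, 5/8, 1/8, 1/16]
  Z: [7/16, 1/8, 1/8, 5/16]
  W: [1/8, 1/16, 5/8, 3/16]
P^2 =
  X: [79/256, 69/256, 29/128, 25/128]
  Y: [55/256, 117/256, 29/128, 13/128]
  Z: [51/256, 57/256, 57/128, 17/128]
  W: [85/256, 41/256, 17/64, 31/128]
P^3 =
  X: [475/2048, 293/1024, 693/2048, 147/1024]
  Y: [487/2048, 383/1024, 525/2048, 135/1024]
  Z: [595/2048, 259/1024, 545/2048, 195/1024]
  W: [489/2048, 237/1024, 759/2048, 163/1024]
P^4 =
  X: [4311/16384, 295/1024, 4649/16384, 169/1024]
  Y: [3987/16384, 683/2048, 4589/16384, 293/2048]
  Z: [3967/16384, 565/2048, 5393/16384, 313/2048]
  W: [4427/16384, 2135/8192, 4819/16384, 717/4096]

(P^4)[Z -> Y] = 565/2048

Answer: 565/2048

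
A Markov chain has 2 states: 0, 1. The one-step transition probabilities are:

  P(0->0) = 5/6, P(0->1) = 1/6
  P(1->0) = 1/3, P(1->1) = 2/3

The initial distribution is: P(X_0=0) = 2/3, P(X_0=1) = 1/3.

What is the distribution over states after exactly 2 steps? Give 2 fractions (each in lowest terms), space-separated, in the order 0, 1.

Propagating the distribution step by step (d_{t+1} = d_t * P):
d_0 = (0=2/3, 1=1/3)
  d_1[0] = 2/3*5/6 + 1/3*1/3 = 2/3
  d_1[1] = 2/3*1/6 + 1/3*2/3 = 1/3
d_1 = (0=2/3, 1=1/3)
  d_2[0] = 2/3*5/6 + 1/3*1/3 = 2/3
  d_2[1] = 2/3*1/6 + 1/3*2/3 = 1/3
d_2 = (0=2/3, 1=1/3)

Answer: 2/3 1/3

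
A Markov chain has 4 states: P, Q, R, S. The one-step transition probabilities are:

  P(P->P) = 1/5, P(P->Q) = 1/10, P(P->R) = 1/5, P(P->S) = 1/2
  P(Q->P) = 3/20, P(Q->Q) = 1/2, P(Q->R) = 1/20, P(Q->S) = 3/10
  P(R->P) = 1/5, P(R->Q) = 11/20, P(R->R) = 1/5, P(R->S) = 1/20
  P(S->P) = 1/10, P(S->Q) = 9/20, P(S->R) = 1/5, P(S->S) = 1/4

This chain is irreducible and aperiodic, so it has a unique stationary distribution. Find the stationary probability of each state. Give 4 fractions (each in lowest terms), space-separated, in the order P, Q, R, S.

The stationary distribution satisfies pi = pi * P, i.e.:
  pi_P = 1/5*pi_P + 3/20*pi_Q + 1/5*pi_R + 1/10*pi_S
  pi_Q = 1/10*pi_P + 1/2*pi_Q + 11/20*pi_R + 9/20*pi_S
  pi_R = 1/5*pi_P + 1/20*pi_Q + 1/5*pi_R + 1/5*pi_S
  pi_S = 1/2*pi_P + 3/10*pi_Q + 1/20*pi_R + 1/4*pi_S
with normalization: pi_P + pi_Q + pi_R + pi_S = 1.

Using the first 3 balance equations plus normalization, the linear system A*pi = b is:
  [-4/5, 3/20, 1/5, 1/10] . pi = 0
  [1/10, -1/2, 11/20, 9/20] . pi = 0
  [1/5, 1/20, -4/5, 1/5] . pi = 0
  [1, 1, 1, 1] . pi = 1

Solving yields:
  pi_P = 529/3523
  pi_Q = 1524/3523
  pi_R = 476/3523
  pi_S = 994/3523

Verification (pi * P):
  529/3523*1/5 + 1524/3523*3/20 + 476/3523*1/5 + 994/3523*1/10 = 529/3523 = pi_P  (ok)
  529/3523*1/10 + 1524/3523*1/2 + 476/3523*11/20 + 994/3523*9/20 = 1524/3523 = pi_Q  (ok)
  529/3523*1/5 + 1524/3523*1/20 + 476/3523*1/5 + 994/3523*1/5 = 476/3523 = pi_R  (ok)
  529/3523*1/2 + 1524/3523*3/10 + 476/3523*1/20 + 994/3523*1/4 = 994/3523 = pi_S  (ok)

Answer: 529/3523 1524/3523 476/3523 994/3523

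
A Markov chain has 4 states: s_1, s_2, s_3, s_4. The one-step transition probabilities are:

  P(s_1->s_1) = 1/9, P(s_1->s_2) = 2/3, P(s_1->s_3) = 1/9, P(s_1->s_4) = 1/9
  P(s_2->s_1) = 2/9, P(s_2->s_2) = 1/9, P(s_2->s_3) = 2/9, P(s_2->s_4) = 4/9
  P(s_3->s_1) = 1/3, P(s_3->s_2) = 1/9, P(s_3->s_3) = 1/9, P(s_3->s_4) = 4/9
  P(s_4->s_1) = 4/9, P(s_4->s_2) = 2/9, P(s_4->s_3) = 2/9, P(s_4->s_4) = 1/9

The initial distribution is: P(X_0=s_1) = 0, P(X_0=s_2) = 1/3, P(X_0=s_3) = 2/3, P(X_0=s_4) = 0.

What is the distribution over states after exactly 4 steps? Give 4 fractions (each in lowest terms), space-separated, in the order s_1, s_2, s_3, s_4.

Propagating the distribution step by step (d_{t+1} = d_t * P):
d_0 = (s_1=0, s_2=1/3, s_3=2/3, s_4=0)
  d_1[s_1] = 0*1/9 + 1/3*2/9 + 2/3*1/3 + 0*4/9 = 8/27
  d_1[s_2] = 0*2/3 + 1/3*1/9 + 2/3*1/9 + 0*2/9 = 1/9
  d_1[s_3] = 0*1/9 + 1/3*2/9 + 2/3*1/9 + 0*2/9 = 4/27
  d_1[s_4] = 0*1/9 + 1/3*4/9 + 2/3*4/9 + 0*1/9 = 4/9
d_1 = (s_1=8/27, s_2=1/9, s_3=4/27, s_4=4/9)
  d_2[s_1] = 8/27*1/9 + 1/9*2/9 + 4/27*1/3 + 4/9*4/9 = 74/243
  d_2[s_2] = 8/27*2/3 + 1/9*1/9 + 4/27*1/9 + 4/9*2/9 = 79/243
  d_2[s_3] = 8/27*1/9 + 1/9*2/9 + 4/27*1/9 + 4/9*2/9 = 14/81
  d_2[s_4] = 8/27*1/9 + 1/9*4/9 + 4/27*4/9 + 4/9*1/9 = 16/81
d_2 = (s_1=74/243, s_2=79/243, s_3=14/81, s_4=16/81)
  d_3[s_1] = 74/243*1/9 + 79/243*2/9 + 14/81*1/3 + 16/81*4/9 = 550/2187
  d_3[s_2] = 74/243*2/3 + 79/243*1/9 + 14/81*1/9 + 16/81*2/9 = 661/2187
  d_3[s_3] = 74/243*1/9 + 79/243*2/9 + 14/81*1/9 + 16/81*2/9 = 370/2187
  d_3[s_4] = 74/243*1/9 + 79/243*4/9 + 14/81*4/9 + 16/81*1/9 = 202/729
d_3 = (s_1=550/2187, s_2=661/2187, s_3=370/2187, s_4=202/729)
  d_4[s_1] = 550/2187*1/9 + 661/2187*2/9 + 370/2187*1/3 + 202/729*4/9 = 1802/6561
  d_4[s_2] = 550/2187*2/3 + 661/2187*1/9 + 370/2187*1/9 + 202/729*2/9 = 5543/19683
  d_4[s_3] = 550/2187*1/9 + 661/2187*2/9 + 370/2187*1/9 + 202/729*2/9 = 3454/19683
  d_4[s_4] = 550/2187*1/9 + 661/2187*4/9 + 370/2187*4/9 + 202/729*1/9 = 1760/6561
d_4 = (s_1=1802/6561, s_2=5543/19683, s_3=3454/19683, s_4=1760/6561)

Answer: 1802/6561 5543/19683 3454/19683 1760/6561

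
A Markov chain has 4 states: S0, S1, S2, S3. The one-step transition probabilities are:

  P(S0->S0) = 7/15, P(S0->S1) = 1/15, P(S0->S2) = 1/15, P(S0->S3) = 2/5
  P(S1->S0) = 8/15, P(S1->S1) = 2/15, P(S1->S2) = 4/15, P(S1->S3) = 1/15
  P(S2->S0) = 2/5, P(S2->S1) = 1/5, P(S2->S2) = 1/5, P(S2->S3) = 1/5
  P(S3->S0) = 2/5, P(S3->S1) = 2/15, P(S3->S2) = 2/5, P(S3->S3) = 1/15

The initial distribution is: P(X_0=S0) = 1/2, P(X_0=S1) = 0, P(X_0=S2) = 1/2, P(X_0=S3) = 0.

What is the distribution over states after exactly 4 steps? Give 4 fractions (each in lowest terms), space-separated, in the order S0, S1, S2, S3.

Answer: 45091/101250 787/6750 19973/101250 301/1250

Derivation:
Propagating the distribution step by step (d_{t+1} = d_t * P):
d_0 = (S0=1/2, S1=0, S2=1/2, S3=0)
  d_1[S0] = 1/2*7/15 + 0*8/15 + 1/2*2/5 + 0*2/5 = 13/30
  d_1[S1] = 1/2*1/15 + 0*2/15 + 1/2*1/5 + 0*2/15 = 2/15
  d_1[S2] = 1/2*1/15 + 0*4/15 + 1/2*1/5 + 0*2/5 = 2/15
  d_1[S3] = 1/2*2/5 + 0*1/15 + 1/2*1/5 + 0*1/15 = 3/10
d_1 = (S0=13/30, S1=2/15, S2=2/15, S3=3/10)
  d_2[S0] = 13/30*7/15 + 2/15*8/15 + 2/15*2/5 + 3/10*2/5 = 67/150
  d_2[S1] = 13/30*1/15 + 2/15*2/15 + 2/15*1/5 + 3/10*2/15 = 17/150
  d_2[S2] = 13/30*1/15 + 2/15*4/15 + 2/15*1/5 + 3/10*2/5 = 19/90
  d_2[S3] = 13/30*2/5 + 2/15*1/15 + 2/15*1/5 + 3/10*1/15 = 103/450
d_2 = (S0=67/150, S1=17/150, S2=19/90, S3=103/450)
  d_3[S0] = 67/150*7/15 + 17/150*8/15 + 19/90*2/5 + 103/450*2/5 = 1001/2250
  d_3[S1] = 67/150*1/15 + 17/150*2/15 + 19/90*1/5 + 103/450*2/15 = 397/3375
  d_3[S2] = 67/150*1/15 + 17/150*4/15 + 19/90*1/5 + 103/450*2/5 = 218/1125
  d_3[S3] = 67/150*2/5 + 17/150*1/15 + 19/90*1/5 + 103/450*1/15 = 329/1350
d_3 = (S0=1001/2250, S1=397/3375, S2=218/1125, S3=329/1350)
  d_4[S0] = 1001/2250*7/15 + 397/3375*8/15 + 218/1125*2/5 + 329/1350*2/5 = 45091/101250
  d_4[S1] = 1001/2250*1/15 + 397/3375*2/15 + 218/1125*1/5 + 329/1350*2/15 = 787/6750
  d_4[S2] = 1001/2250*1/15 + 397/3375*4/15 + 218/1125*1/5 + 329/1350*2/5 = 19973/101250
  d_4[S3] = 1001/2250*2/5 + 397/3375*1/15 + 218/1125*1/5 + 329/1350*1/15 = 301/1250
d_4 = (S0=45091/101250, S1=787/6750, S2=19973/101250, S3=301/1250)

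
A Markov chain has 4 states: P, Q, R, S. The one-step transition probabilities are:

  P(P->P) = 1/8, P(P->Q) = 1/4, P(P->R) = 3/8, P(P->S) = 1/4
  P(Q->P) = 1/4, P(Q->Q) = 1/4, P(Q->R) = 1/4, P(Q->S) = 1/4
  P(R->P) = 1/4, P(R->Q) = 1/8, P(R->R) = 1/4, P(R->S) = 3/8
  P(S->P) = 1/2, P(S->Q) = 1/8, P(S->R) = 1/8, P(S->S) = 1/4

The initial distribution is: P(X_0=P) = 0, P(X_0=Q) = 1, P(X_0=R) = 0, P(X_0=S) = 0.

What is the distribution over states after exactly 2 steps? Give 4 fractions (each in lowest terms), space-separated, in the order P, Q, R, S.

Answer: 9/32 3/16 1/4 9/32

Derivation:
Propagating the distribution step by step (d_{t+1} = d_t * P):
d_0 = (P=0, Q=1, R=0, S=0)
  d_1[P] = 0*1/8 + 1*1/4 + 0*1/4 + 0*1/2 = 1/4
  d_1[Q] = 0*1/4 + 1*1/4 + 0*1/8 + 0*1/8 = 1/4
  d_1[R] = 0*3/8 + 1*1/4 + 0*1/4 + 0*1/8 = 1/4
  d_1[S] = 0*1/4 + 1*1/4 + 0*3/8 + 0*1/4 = 1/4
d_1 = (P=1/4, Q=1/4, R=1/4, S=1/4)
  d_2[P] = 1/4*1/8 + 1/4*1/4 + 1/4*1/4 + 1/4*1/2 = 9/32
  d_2[Q] = 1/4*1/4 + 1/4*1/4 + 1/4*1/8 + 1/4*1/8 = 3/16
  d_2[R] = 1/4*3/8 + 1/4*1/4 + 1/4*1/4 + 1/4*1/8 = 1/4
  d_2[S] = 1/4*1/4 + 1/4*1/4 + 1/4*3/8 + 1/4*1/4 = 9/32
d_2 = (P=9/32, Q=3/16, R=1/4, S=9/32)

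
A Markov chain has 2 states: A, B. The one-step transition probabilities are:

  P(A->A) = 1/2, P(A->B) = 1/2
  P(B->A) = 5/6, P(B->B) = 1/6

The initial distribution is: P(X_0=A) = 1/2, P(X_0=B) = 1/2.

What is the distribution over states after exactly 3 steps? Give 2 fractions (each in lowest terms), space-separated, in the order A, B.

Answer: 17/27 10/27

Derivation:
Propagating the distribution step by step (d_{t+1} = d_t * P):
d_0 = (A=1/2, B=1/2)
  d_1[A] = 1/2*1/2 + 1/2*5/6 = 2/3
  d_1[B] = 1/2*1/2 + 1/2*1/6 = 1/3
d_1 = (A=2/3, B=1/3)
  d_2[A] = 2/3*1/2 + 1/3*5/6 = 11/18
  d_2[B] = 2/3*1/2 + 1/3*1/6 = 7/18
d_2 = (A=11/18, B=7/18)
  d_3[A] = 11/18*1/2 + 7/18*5/6 = 17/27
  d_3[B] = 11/18*1/2 + 7/18*1/6 = 10/27
d_3 = (A=17/27, B=10/27)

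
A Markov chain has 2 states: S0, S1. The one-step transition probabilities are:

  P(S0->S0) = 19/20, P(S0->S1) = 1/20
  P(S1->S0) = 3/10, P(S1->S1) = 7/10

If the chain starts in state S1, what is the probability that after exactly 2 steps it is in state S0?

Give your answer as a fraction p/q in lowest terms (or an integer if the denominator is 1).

Answer: 99/200

Derivation:
Computing P^2 by repeated multiplication:
P^1 =
  S0: [19/20, 1/20]
  S1: [3/10, 7/10]
P^2 =
  S0: [367/400, 33/400]
  S1: [99/200, 101/200]

(P^2)[S1 -> S0] = 99/200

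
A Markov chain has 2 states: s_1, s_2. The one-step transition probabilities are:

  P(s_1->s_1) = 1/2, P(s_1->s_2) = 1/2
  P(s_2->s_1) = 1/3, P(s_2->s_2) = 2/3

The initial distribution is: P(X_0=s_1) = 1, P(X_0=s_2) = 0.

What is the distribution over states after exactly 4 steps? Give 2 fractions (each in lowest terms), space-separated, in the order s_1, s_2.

Propagating the distribution step by step (d_{t+1} = d_t * P):
d_0 = (s_1=1, s_2=0)
  d_1[s_1] = 1*1/2 + 0*1/3 = 1/2
  d_1[s_2] = 1*1/2 + 0*2/3 = 1/2
d_1 = (s_1=1/2, s_2=1/2)
  d_2[s_1] = 1/2*1/2 + 1/2*1/3 = 5/12
  d_2[s_2] = 1/2*1/2 + 1/2*2/3 = 7/12
d_2 = (s_1=5/12, s_2=7/12)
  d_3[s_1] = 5/12*1/2 + 7/12*1/3 = 29/72
  d_3[s_2] = 5/12*1/2 + 7/12*2/3 = 43/72
d_3 = (s_1=29/72, s_2=43/72)
  d_4[s_1] = 29/72*1/2 + 43/72*1/3 = 173/432
  d_4[s_2] = 29/72*1/2 + 43/72*2/3 = 259/432
d_4 = (s_1=173/432, s_2=259/432)

Answer: 173/432 259/432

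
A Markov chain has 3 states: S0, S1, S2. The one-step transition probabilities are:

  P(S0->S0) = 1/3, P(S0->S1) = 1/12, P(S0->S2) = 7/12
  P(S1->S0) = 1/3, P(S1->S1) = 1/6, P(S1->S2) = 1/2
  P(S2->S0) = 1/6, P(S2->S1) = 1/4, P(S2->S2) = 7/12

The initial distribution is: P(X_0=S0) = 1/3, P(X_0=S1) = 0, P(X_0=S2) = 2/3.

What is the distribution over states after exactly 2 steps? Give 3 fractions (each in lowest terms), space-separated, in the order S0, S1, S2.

Answer: 17/72 85/432 245/432

Derivation:
Propagating the distribution step by step (d_{t+1} = d_t * P):
d_0 = (S0=1/3, S1=0, S2=2/3)
  d_1[S0] = 1/3*1/3 + 0*1/3 + 2/3*1/6 = 2/9
  d_1[S1] = 1/3*1/12 + 0*1/6 + 2/3*1/4 = 7/36
  d_1[S2] = 1/3*7/12 + 0*1/2 + 2/3*7/12 = 7/12
d_1 = (S0=2/9, S1=7/36, S2=7/12)
  d_2[S0] = 2/9*1/3 + 7/36*1/3 + 7/12*1/6 = 17/72
  d_2[S1] = 2/9*1/12 + 7/36*1/6 + 7/12*1/4 = 85/432
  d_2[S2] = 2/9*7/12 + 7/36*1/2 + 7/12*7/12 = 245/432
d_2 = (S0=17/72, S1=85/432, S2=245/432)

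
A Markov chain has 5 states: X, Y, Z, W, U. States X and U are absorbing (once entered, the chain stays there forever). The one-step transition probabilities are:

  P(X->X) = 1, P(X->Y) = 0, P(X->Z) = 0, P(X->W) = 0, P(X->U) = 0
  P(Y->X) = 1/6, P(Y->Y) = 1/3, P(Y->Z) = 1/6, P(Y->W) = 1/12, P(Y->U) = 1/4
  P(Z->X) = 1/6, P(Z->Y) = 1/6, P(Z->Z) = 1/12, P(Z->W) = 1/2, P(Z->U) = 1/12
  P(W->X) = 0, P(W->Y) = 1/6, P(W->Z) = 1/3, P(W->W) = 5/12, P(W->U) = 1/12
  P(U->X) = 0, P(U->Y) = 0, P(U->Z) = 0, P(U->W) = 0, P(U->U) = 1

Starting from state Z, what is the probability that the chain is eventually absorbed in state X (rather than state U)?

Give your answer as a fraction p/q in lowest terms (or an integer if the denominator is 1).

Answer: 80/171

Derivation:
Let a_i = P(absorbed in X | start in state i).
Boundary conditions: a_X = 1, a_U = 0.
For each transient state i, a_i = sum_j P(i->j) * a_j:
  a_Y = 1/6*a_X + 1/3*a_Y + 1/6*a_Z + 1/12*a_W + 1/4*a_U
  a_Z = 1/6*a_X + 1/6*a_Y + 1/12*a_Z + 1/2*a_W + 1/12*a_U
  a_W = 0*a_X + 1/6*a_Y + 1/3*a_Z + 5/12*a_W + 1/12*a_U

Substituting a_X = 1 and a_U = 0, rearrange to (I - Q) a = r where r[i] = P(i -> X):
  [2/3, -1/6, -1/12] . (a_Y, a_Z, a_W) = 1/6
  [-1/6, 11/12, -1/2] . (a_Y, a_Z, a_W) = 1/6
  [-1/6, -1/3, 7/12] . (a_Y, a_Z, a_W) = 0

Solving yields:
  a_Y = 71/171
  a_Z = 80/171
  a_W = 22/57

Starting state is Z, so the absorption probability is a_Z = 80/171.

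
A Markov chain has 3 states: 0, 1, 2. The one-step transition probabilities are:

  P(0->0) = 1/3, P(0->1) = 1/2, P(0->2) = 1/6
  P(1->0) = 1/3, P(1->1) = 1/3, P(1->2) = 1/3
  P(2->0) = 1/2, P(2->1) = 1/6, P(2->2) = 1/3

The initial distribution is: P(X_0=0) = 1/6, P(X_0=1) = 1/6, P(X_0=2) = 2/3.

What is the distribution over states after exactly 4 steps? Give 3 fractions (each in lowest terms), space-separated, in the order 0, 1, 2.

Answer: 2941/7776 2731/7776 263/972

Derivation:
Propagating the distribution step by step (d_{t+1} = d_t * P):
d_0 = (0=1/6, 1=1/6, 2=2/3)
  d_1[0] = 1/6*1/3 + 1/6*1/3 + 2/3*1/2 = 4/9
  d_1[1] = 1/6*1/2 + 1/6*1/3 + 2/3*1/6 = 1/4
  d_1[2] = 1/6*1/6 + 1/6*1/3 + 2/3*1/3 = 11/36
d_1 = (0=4/9, 1=1/4, 2=11/36)
  d_2[0] = 4/9*1/3 + 1/4*1/3 + 11/36*1/2 = 83/216
  d_2[1] = 4/9*1/2 + 1/4*1/3 + 11/36*1/6 = 77/216
  d_2[2] = 4/9*1/6 + 1/4*1/3 + 11/36*1/3 = 7/27
d_2 = (0=83/216, 1=77/216, 2=7/27)
  d_3[0] = 83/216*1/3 + 77/216*1/3 + 7/27*1/2 = 61/162
  d_3[1] = 83/216*1/2 + 77/216*1/3 + 7/27*1/6 = 17/48
  d_3[2] = 83/216*1/6 + 77/216*1/3 + 7/27*1/3 = 349/1296
d_3 = (0=61/162, 1=17/48, 2=349/1296)
  d_4[0] = 61/162*1/3 + 17/48*1/3 + 349/1296*1/2 = 2941/7776
  d_4[1] = 61/162*1/2 + 17/48*1/3 + 349/1296*1/6 = 2731/7776
  d_4[2] = 61/162*1/6 + 17/48*1/3 + 349/1296*1/3 = 263/972
d_4 = (0=2941/7776, 1=2731/7776, 2=263/972)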